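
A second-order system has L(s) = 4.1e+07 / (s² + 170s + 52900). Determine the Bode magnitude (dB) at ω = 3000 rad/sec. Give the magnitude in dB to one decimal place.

|(j3000)² + 170(j3000) + 52900| = |-8.9471e+06 + j5.1e+05| = 8.962e+06
|L(j3000)| = 4.1e+07 / 8.962e+06 = 4.5751
20 log₁₀(4.5751) = 13.21 dB

13.2 dB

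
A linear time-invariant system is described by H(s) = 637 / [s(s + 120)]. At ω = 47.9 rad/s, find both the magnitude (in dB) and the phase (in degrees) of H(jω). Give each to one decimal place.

|H| = -19.7 dB, ∠H = -111.8 deg

|j47.9 + 120| = √(47.9² + 120²) = 129.2
|j47.9| = 47.9
|H(j47.9)| = 637 / (129.2 × 47.9) = 0.10292
20 log₁₀(0.10292) = -19.75 dB
∠(j47.9 + 120) = arctan(47.9/120) = 21.76°
∠(j47.9) = 90.00°
∠H(j47.9) = − (21.76° + 90.00°) = -111.76°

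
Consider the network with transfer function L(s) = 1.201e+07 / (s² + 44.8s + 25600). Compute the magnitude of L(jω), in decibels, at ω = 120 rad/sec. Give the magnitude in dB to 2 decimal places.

59.71 dB

|(j120)² + 44.8(j120) + 25600| = |11200 + j5376| = 1.242e+04
|L(j120)| = 1.201e+07 / 1.242e+04 = 966.72
20 log₁₀(966.72) = 59.706 dB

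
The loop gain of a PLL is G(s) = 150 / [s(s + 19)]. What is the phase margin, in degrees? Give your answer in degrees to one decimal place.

68.8°

Gain crossover: |G(jω)| = 1 at ω ≈ 7.36 rad/s.
∠G(j7.36) = −90° − arctan(7.36/19) ≈ -111.18°
PM = 180° + (-111.18°) = 68.82°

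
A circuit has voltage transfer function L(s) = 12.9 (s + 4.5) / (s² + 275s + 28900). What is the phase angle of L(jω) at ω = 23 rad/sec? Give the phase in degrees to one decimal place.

∠(j23 + 4.5) = arctan(23/4.5) = 78.93°
∠[(j23)² + 275(j23) + 28900] = ∠[28371 + j6325] = 12.57°
∠L(j23) = 78.93° − 12.57° = 66.36°

66.4°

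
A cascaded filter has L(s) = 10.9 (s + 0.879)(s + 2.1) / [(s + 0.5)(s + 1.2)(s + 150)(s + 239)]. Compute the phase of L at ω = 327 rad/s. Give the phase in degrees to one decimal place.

-119.4°

∠(j327 + 0.879) = arctan(327/0.879) = 89.85°
∠(j327 + 2.1) = arctan(327/2.1) = 89.63°
∠(j327 + 0.5) = arctan(327/0.5) = 89.91°
∠(j327 + 1.2) = arctan(327/1.2) = 89.79°
∠(j327 + 150) = arctan(327/150) = 65.36°
∠(j327 + 239) = arctan(327/239) = 53.84°
∠L(j327) = 89.85° + 89.63° − (89.91° + 89.79° + 65.36° + 53.84°) = -119.42°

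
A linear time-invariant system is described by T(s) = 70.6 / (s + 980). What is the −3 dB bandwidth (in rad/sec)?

For a single-pole low-pass, the −3 dB point is at the pole: ω = 980 rad/sec.

980 rad/sec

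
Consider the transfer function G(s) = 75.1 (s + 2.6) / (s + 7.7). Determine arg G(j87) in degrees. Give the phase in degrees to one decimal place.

∠(j87 + 2.6) = arctan(87/2.6) = 88.29°
∠(j87 + 7.7) = arctan(87/7.7) = 84.94°
∠G(j87) = 88.29° − 84.94° = 3.35°

3.3 deg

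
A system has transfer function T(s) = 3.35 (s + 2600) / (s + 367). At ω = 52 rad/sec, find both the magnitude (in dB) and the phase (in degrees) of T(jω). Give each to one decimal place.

|j52 + 2600| = √(52² + 2600²) = 2601
|j52 + 367| = √(52² + 367²) = 370.7
|T(j52)| = 3.35 × 2601 / 370.7 = 23.503
20 log₁₀(23.503) = 27.42 dB
∠(j52 + 2600) = arctan(52/2600) = 1.15°
∠(j52 + 367) = arctan(52/367) = 8.06°
∠T(j52) = 1.15° − 8.06° = -6.92°

|T| = 27.4 dB, ∠T = -6.9°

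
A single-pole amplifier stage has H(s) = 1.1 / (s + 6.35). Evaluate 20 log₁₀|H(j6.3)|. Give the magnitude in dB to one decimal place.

|j6.3 + 6.35| = √(6.3² + 6.35²) = 8.945
|H(j6.3)| = 1.1 / 8.945 = 0.12297
20 log₁₀(0.12297) = -18.20 dB

-18.2 dB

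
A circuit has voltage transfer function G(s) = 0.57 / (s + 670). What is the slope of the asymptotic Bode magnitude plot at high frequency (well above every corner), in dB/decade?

With 0 zeros and 1 pole, the high-frequency asymptotic slope is 20 × (0 − 1) = -20 dB/decade.

-20 dB/decade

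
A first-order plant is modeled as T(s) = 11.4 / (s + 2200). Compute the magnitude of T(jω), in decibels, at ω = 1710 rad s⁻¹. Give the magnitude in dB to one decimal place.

|j1710 + 2200| = √(1710² + 2200²) = 2786
|T(j1710)| = 11.4 / 2786 = 0.0040913
20 log₁₀(0.0040913) = -47.76 dB

-47.8 dB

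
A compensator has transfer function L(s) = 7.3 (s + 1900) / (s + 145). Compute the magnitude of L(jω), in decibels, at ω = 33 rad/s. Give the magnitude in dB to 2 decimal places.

39.40 dB

|j33 + 1900| = √(33² + 1900²) = 1900
|j33 + 145| = √(33² + 145²) = 148.7
|L(j33)| = 7.3 × 1900 / 148.7 = 93.284
20 log₁₀(93.284) = 39.396 dB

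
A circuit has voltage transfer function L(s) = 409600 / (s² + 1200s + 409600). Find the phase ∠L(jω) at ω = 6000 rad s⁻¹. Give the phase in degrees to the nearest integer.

∠[(j6000)² + 1200(j6000) + 409600] = ∠[-3.559e+07 + j7.2e+06] = 168.56°
∠L(j6000) = −168.56° = -168.56°

-169 deg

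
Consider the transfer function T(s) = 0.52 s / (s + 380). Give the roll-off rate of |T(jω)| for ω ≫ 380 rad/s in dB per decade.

0 dB/decade

With 1 zero and 1 pole, the high-frequency asymptotic slope is 20 × (1 − 1) = 0 dB/decade.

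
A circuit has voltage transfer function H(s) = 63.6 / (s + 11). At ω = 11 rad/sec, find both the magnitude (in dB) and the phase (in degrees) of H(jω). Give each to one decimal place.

|j11 + 11| = √(11² + 11²) = 15.56
|H(j11)| = 63.6 / 15.56 = 4.0884
20 log₁₀(4.0884) = 12.23 dB
∠(j11 + 11) = arctan(11/11) = 45.00°
∠H(j11) = −45.00° = -45.00°

|H| = 12.2 dB, ∠H = -45.0°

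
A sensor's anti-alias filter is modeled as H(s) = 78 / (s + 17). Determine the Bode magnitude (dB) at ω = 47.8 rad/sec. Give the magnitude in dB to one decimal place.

3.7 dB

|j47.8 + 17| = √(47.8² + 17²) = 50.73
|H(j47.8)| = 78 / 50.73 = 1.5375
20 log₁₀(1.5375) = 3.74 dB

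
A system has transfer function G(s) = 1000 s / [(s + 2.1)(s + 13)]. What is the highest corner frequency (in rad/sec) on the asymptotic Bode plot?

Break frequencies occur at each pole and zero magnitude: 2.1 rad/sec, 13 rad/sec.
The highest is 13 rad/sec.

13 rad/sec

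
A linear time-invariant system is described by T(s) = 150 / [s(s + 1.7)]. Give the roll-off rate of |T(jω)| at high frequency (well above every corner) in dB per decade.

With 0 zeros and 2 poles, the high-frequency asymptotic slope is 20 × (0 − 2) = -40 dB/decade.

-40 dB/decade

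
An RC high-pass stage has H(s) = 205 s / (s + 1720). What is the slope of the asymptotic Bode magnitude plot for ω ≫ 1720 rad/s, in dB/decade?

0 dB/decade

With 1 zero and 1 pole, the high-frequency asymptotic slope is 20 × (1 − 1) = 0 dB/decade.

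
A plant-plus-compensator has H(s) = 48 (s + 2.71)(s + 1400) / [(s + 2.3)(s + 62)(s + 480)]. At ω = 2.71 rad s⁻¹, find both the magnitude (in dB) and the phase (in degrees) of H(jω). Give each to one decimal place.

|j2.71 + 2.71| = √(2.71² + 2.71²) = 3.833
|j2.71 + 1400| = √(2.71² + 1400²) = 1400
|j2.71 + 2.3| = √(2.71² + 2.3²) = 3.554
|j2.71 + 62| = √(2.71² + 62²) = 62.06
|j2.71 + 480| = √(2.71² + 480²) = 480
|H(j2.71)| = 48 × 3.833 × 1400 / (3.554 × 62.06 × 480) = 2.4324
20 log₁₀(2.4324) = 7.72 dB
∠(j2.71 + 2.71) = arctan(2.71/2.71) = 45.00°
∠(j2.71 + 1400) = arctan(2.71/1400) = 0.11°
∠(j2.71 + 2.3) = arctan(2.71/2.3) = 49.68°
∠(j2.71 + 62) = arctan(2.71/62) = 2.50°
∠(j2.71 + 480) = arctan(2.71/480) = 0.32°
∠H(j2.71) = 45.00° + 0.11° − (49.68° + 2.50° + 0.32°) = -7.39°

|H| = 7.7 dB, ∠H = -7.4°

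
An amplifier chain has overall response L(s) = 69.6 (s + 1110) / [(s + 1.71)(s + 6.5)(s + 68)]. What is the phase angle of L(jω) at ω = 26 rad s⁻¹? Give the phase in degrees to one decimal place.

-181.8 deg

∠(j26 + 1110) = arctan(26/1110) = 1.34°
∠(j26 + 1.71) = arctan(26/1.71) = 86.24°
∠(j26 + 6.5) = arctan(26/6.5) = 75.96°
∠(j26 + 68) = arctan(26/68) = 20.92°
∠L(j26) = 1.34° − (86.24° + 75.96° + 20.92°) = -181.78°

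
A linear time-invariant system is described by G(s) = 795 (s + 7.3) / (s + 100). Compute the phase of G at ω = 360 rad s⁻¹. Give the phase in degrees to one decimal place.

∠(j360 + 7.3) = arctan(360/7.3) = 88.84°
∠(j360 + 100) = arctan(360/100) = 74.48°
∠G(j360) = 88.84° − 74.48° = 14.36°

14.4°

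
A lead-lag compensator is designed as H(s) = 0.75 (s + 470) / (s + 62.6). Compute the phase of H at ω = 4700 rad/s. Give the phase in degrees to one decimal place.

∠(j4700 + 470) = arctan(4700/470) = 84.29°
∠(j4700 + 62.6) = arctan(4700/62.6) = 89.24°
∠H(j4700) = 84.29° − 89.24° = -4.95°

-4.9°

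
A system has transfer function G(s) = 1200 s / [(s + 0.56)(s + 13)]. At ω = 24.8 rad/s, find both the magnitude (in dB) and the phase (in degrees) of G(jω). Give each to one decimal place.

|j24.8| = 24.8
|j24.8 + 0.56| = √(24.8² + 0.56²) = 24.81
|j24.8 + 13| = √(24.8² + 13²) = 28
|G(j24.8)| = 1200 × 24.8 / (24.81 × 28) = 42.845
20 log₁₀(42.845) = 32.64 dB
∠(j24.8) = 90.00°
∠(j24.8 + 0.56) = arctan(24.8/0.56) = 88.71°
∠(j24.8 + 13) = arctan(24.8/13) = 62.34°
∠G(j24.8) = 90.00° − (88.71° + 62.34°) = -61.04°

|G| = 32.6 dB, ∠G = -61.0°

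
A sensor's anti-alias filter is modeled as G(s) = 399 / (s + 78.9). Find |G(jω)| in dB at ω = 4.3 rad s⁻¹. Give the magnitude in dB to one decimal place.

14.1 dB

|j4.3 + 78.9| = √(4.3² + 78.9²) = 79.02
|G(j4.3)| = 399 / 79.02 = 5.0495
20 log₁₀(5.0495) = 14.07 dB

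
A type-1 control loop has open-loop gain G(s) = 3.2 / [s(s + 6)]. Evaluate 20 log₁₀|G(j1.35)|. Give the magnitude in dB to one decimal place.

-8.3 dB

|j1.35 + 6| = √(1.35² + 6²) = 6.15
|j1.35| = 1.35
|G(j1.35)| = 3.2 / (6.15 × 1.35) = 0.38543
20 log₁₀(0.38543) = -8.28 dB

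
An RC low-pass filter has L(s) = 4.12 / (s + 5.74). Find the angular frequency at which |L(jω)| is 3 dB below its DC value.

5.74 rad/s

For a single-pole low-pass, the −3 dB point is at the pole: ω = 5.74 rad/s.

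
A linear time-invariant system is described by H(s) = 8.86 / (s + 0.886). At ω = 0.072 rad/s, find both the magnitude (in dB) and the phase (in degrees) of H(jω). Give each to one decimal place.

|H| = 20.0 dB, ∠H = -4.6°

|j0.072 + 0.886| = √(0.072² + 0.886²) = 0.8889
|H(j0.072)| = 8.86 / 0.8889 = 9.9671
20 log₁₀(9.9671) = 19.97 dB
∠(j0.072 + 0.886) = arctan(0.072/0.886) = 4.65°
∠H(j0.072) = −4.65° = -4.65°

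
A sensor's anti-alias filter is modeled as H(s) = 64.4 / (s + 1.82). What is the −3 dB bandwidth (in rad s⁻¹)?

For a single-pole low-pass, the −3 dB point is at the pole: ω = 1.82 rad s⁻¹.

1.82 rad s⁻¹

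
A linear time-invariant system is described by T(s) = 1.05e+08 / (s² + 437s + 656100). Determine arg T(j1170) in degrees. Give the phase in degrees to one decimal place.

∠[(j1170)² + 437(j1170) + 656100] = ∠[-7.128e+05 + j5.1129e+05] = 144.35°
∠T(j1170) = −144.35° = -144.35°

-144.3°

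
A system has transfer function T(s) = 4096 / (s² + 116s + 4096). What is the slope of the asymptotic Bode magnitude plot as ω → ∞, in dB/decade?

-40 dB/decade

With 0 zeros and 2 poles, the high-frequency asymptotic slope is 20 × (0 − 2) = -40 dB/decade.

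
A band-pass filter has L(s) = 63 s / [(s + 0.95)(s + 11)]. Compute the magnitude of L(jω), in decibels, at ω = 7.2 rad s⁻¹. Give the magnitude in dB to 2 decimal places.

|j7.2| = 7.2
|j7.2 + 0.95| = √(7.2² + 0.95²) = 7.262
|j7.2 + 11| = √(7.2² + 11²) = 13.15
|L(j7.2)| = 63 × 7.2 / (7.262 × 13.15) = 4.7508
20 log₁₀(4.7508) = 13.535 dB

13.54 dB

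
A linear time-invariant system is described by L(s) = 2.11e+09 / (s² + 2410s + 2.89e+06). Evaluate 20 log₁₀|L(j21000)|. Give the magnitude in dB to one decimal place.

13.6 dB

|(j21000)² + 2410(j21000) + 2.89e+06| = |-4.3811e+08 + j5.061e+07| = 4.41e+08
|L(j21000)| = 2.11e+09 / 4.41e+08 = 4.7843
20 log₁₀(4.7843) = 13.60 dB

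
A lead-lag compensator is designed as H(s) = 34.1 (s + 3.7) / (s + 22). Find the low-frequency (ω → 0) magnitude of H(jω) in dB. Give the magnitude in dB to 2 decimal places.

H(0) = 34.1 × 3.7 / 22 = 5.735
20 log₁₀(5.735) = 15.171 dB

15.17 dB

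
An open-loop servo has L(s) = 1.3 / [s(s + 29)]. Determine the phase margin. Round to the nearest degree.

Gain crossover: |L(jω)| = 1 at ω ≈ 0.0448 rad/sec.
∠L(j0.0448) = −90° − arctan(0.0448/29) ≈ -90.09°
PM = 180° + (-90.09°) = 89.91°

90 deg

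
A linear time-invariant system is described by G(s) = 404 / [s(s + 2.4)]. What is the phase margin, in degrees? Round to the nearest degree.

7°

Gain crossover: |G(jω)| = 1 at ω ≈ 20 rad/s.
∠G(j20) = −90° − arctan(20/2.4) ≈ -173.17°
PM = 180° + (-173.17°) = 6.83°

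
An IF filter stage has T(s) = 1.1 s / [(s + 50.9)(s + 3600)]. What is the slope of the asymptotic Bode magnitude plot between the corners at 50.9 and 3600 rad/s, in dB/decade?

0 dB/decade

In this band the factors already past their corner are: 1 differentiator zero, pole at 50.9; net slope = 0 dB/decade.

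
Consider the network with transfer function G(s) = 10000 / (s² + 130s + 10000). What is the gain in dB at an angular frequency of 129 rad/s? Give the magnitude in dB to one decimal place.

-5.1 dB

|(j129)² + 130(j129) + 10000| = |-6641 + j16770| = 1.804e+04
|G(j129)| = 10000 / 1.804e+04 = 0.55441
20 log₁₀(0.55441) = -5.12 dB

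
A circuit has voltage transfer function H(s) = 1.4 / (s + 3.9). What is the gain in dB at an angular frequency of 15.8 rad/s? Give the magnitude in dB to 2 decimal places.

-21.31 dB

|j15.8 + 3.9| = √(15.8² + 3.9²) = 16.27
|H(j15.8)| = 1.4 / 16.27 = 0.086026
20 log₁₀(0.086026) = -21.307 dB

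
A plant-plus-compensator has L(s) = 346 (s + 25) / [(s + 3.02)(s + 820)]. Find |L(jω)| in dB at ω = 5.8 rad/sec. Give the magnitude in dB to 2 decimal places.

4.38 dB

|j5.8 + 25| = √(5.8² + 25²) = 25.66
|j5.8 + 3.02| = √(5.8² + 3.02²) = 6.539
|j5.8 + 820| = √(5.8² + 820²) = 820
|L(j5.8)| = 346 × 25.66 / (6.539 × 820) = 1.656
20 log₁₀(1.656) = 4.381 dB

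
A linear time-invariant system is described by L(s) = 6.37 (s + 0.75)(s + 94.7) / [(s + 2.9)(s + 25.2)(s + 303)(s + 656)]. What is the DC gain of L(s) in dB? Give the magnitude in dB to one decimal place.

L(0) = 6.37 × 0.75 × 94.7 / (2.9 × 25.2 × 303 × 656) = 3.1146e-05
20 log₁₀(3.1146e-05) = -90.13 dB

-90.1 dB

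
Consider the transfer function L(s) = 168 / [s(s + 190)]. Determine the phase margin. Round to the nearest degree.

90°

Gain crossover: |L(jω)| = 1 at ω ≈ 0.884 rad/sec.
∠L(j0.884) = −90° − arctan(0.884/190) ≈ -90.27°
PM = 180° + (-90.27°) = 89.73°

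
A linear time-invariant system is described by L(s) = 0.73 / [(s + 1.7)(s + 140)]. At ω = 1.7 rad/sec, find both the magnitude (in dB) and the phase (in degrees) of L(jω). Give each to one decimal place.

|j1.7 + 1.7| = √(1.7² + 1.7²) = 2.404
|j1.7 + 140| = √(1.7² + 140²) = 140
|L(j1.7)| = 0.73 / (2.404 × 140) = 0.0021687
20 log₁₀(0.0021687) = -53.28 dB
∠(j1.7 + 1.7) = arctan(1.7/1.7) = 45.00°
∠(j1.7 + 140) = arctan(1.7/140) = 0.70°
∠L(j1.7) = − (45.00° + 0.70°) = -45.70°

|L| = -53.3 dB, ∠L = -45.7°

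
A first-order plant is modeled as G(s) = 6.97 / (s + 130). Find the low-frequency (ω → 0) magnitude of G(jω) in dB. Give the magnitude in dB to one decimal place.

G(0) = 6.97 / 130 = 0.053615
20 log₁₀(0.053615) = -25.41 dB

-25.4 dB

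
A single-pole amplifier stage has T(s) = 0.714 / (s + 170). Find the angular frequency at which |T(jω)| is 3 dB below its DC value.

For a single-pole low-pass, the −3 dB point is at the pole: ω = 170 rad/sec.

170 rad/sec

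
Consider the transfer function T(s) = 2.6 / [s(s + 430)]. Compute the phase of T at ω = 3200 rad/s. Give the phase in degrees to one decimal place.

-172.3°

∠(j3200 + 430) = arctan(3200/430) = 82.35°
∠(j3200) = 90.00°
∠T(j3200) = − (82.35° + 90.00°) = -172.35°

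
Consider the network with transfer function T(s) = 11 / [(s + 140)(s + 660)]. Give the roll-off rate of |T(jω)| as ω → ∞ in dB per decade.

With 0 zeros and 2 poles, the high-frequency asymptotic slope is 20 × (0 − 2) = -40 dB/decade.

-40 dB/decade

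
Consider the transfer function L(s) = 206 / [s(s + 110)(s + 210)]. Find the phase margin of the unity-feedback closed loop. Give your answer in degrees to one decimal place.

90.0°

Gain crossover: |L(jω)| = 1 at ω ≈ 0.00892 rad/s.
∠L(j0.00892) = −90° − arctan(0.00892/110) − arctan(0.00892/210) ≈ -90.01°
PM = 180° + (-90.01°) = 89.99°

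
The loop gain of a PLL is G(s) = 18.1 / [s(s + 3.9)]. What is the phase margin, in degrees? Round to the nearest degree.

48 deg

Gain crossover: |G(jω)| = 1 at ω ≈ 3.47 rad/sec.
∠G(j3.47) = −90° − arctan(3.47/3.9) ≈ -131.65°
PM = 180° + (-131.65°) = 48.35°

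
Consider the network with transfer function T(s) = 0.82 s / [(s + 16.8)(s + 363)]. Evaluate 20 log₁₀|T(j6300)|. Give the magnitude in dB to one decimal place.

|j6300| = 6300
|j6300 + 16.8| = √(6300² + 16.8²) = 6300
|j6300 + 363| = √(6300² + 363²) = 6310
|T(j6300)| = 0.82 × 6300 / (6300 × 6310) = 0.00012994
20 log₁₀(0.00012994) = -77.72 dB

-77.7 dB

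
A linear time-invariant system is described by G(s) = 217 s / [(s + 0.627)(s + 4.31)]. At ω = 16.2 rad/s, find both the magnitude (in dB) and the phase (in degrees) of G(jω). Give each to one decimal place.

|G| = 22.2 dB, ∠G = -72.9°

|j16.2| = 16.2
|j16.2 + 0.627| = √(16.2² + 0.627²) = 16.21
|j16.2 + 4.31| = √(16.2² + 4.31²) = 16.76
|G(j16.2)| = 217 × 16.2 / (16.21 × 16.76) = 12.935
20 log₁₀(12.935) = 22.24 dB
∠(j16.2) = 90.00°
∠(j16.2 + 0.627) = arctan(16.2/0.627) = 87.78°
∠(j16.2 + 4.31) = arctan(16.2/4.31) = 75.10°
∠G(j16.2) = 90.00° − (87.78° + 75.10°) = -72.89°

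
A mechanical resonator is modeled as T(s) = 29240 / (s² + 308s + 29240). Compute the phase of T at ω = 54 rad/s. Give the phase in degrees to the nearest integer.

∠[(j54)² + 308(j54) + 29240] = ∠[26324 + j16632] = 32.29°
∠T(j54) = −32.29° = -32.29°

-32°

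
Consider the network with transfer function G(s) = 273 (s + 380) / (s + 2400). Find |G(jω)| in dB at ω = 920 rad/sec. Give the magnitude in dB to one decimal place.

|j920 + 380| = √(920² + 380²) = 995.4
|j920 + 2400| = √(920² + 2400²) = 2570
|G(j920)| = 273 × 995.4 / 2570 = 105.72
20 log₁₀(105.72) = 40.48 dB

40.5 dB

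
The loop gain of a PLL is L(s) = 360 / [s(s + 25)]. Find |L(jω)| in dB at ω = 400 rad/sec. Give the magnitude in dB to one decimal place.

-53.0 dB

|j400 + 25| = √(400² + 25²) = 400.8
|j400| = 400
|L(j400)| = 360 / (400.8 × 400) = 0.0022456
20 log₁₀(0.0022456) = -52.97 dB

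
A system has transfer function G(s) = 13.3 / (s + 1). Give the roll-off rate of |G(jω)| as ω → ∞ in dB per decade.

With 0 zeros and 1 pole, the high-frequency asymptotic slope is 20 × (0 − 1) = -20 dB/decade.

-20 dB/decade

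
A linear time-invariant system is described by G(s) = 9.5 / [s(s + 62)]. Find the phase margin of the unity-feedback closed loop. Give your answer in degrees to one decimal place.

Gain crossover: |G(jω)| = 1 at ω ≈ 0.153 rad s⁻¹.
∠G(j0.153) = −90° − arctan(0.153/62) ≈ -90.14°
PM = 180° + (-90.14°) = 89.86°

89.9 deg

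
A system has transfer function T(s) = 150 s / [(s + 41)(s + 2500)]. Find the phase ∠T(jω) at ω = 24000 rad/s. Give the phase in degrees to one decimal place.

∠(j24000) = 90.00°
∠(j24000 + 41) = arctan(24000/41) = 89.90°
∠(j24000 + 2500) = arctan(24000/2500) = 84.05°
∠T(j24000) = 90.00° − (89.90° + 84.05°) = -83.96°

-84.0°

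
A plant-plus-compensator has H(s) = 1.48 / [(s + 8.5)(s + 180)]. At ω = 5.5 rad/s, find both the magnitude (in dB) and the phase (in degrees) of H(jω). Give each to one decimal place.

|H| = -61.8 dB, ∠H = -34.7°

|j5.5 + 8.5| = √(5.5² + 8.5²) = 10.12
|j5.5 + 180| = √(5.5² + 180²) = 180.1
|H(j5.5)| = 1.48 / (10.12 × 180.1) = 0.00081175
20 log₁₀(0.00081175) = -61.81 dB
∠(j5.5 + 8.5) = arctan(5.5/8.5) = 32.91°
∠(j5.5 + 180) = arctan(5.5/180) = 1.75°
∠H(j5.5) = − (32.91° + 1.75°) = -34.66°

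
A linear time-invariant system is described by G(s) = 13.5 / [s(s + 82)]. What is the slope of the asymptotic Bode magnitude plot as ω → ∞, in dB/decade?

-40 dB/decade

With 0 zeros and 2 poles, the high-frequency asymptotic slope is 20 × (0 − 2) = -40 dB/decade.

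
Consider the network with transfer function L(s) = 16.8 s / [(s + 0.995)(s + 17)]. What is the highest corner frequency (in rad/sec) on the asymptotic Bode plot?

17 rad/sec

Break frequencies occur at each pole and zero magnitude: 0.995 rad/sec, 17 rad/sec.
The highest is 17 rad/sec.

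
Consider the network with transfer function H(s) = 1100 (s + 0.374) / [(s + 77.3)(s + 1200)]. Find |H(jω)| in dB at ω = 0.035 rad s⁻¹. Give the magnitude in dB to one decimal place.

|j0.035 + 0.374| = √(0.035² + 0.374²) = 0.3756
|j0.035 + 77.3| = √(0.035² + 77.3²) = 77.3
|j0.035 + 1200| = √(0.035² + 1200²) = 1200
|H(j0.035)| = 1100 × 0.3756 / (77.3 × 1200) = 0.0044545
20 log₁₀(0.0044545) = -47.02 dB

-47.0 dB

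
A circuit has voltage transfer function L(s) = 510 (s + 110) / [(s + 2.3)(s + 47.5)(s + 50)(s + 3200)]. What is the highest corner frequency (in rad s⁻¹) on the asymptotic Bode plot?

Break frequencies occur at each pole and zero magnitude: 2.3 rad s⁻¹, 47.5 rad s⁻¹, 50 rad s⁻¹, 110 rad s⁻¹, 3200 rad s⁻¹.
The highest is 3200 rad s⁻¹.

3200 rad s⁻¹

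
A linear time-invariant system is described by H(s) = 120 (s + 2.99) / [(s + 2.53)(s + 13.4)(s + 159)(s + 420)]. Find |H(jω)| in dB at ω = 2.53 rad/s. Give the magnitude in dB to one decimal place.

|j2.53 + 2.99| = √(2.53² + 2.99²) = 3.917
|j2.53 + 2.53| = √(2.53² + 2.53²) = 3.578
|j2.53 + 13.4| = √(2.53² + 13.4²) = 13.64
|j2.53 + 159| = √(2.53² + 159²) = 159
|j2.53 + 420| = √(2.53² + 420²) = 420
|H(j2.53)| = 120 × 3.917 / (3.578 × 13.64 × 159 × 420) = 0.00014423
20 log₁₀(0.00014423) = -76.82 dB

-76.8 dB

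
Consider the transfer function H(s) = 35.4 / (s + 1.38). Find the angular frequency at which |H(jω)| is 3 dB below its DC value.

1.38 rad/sec

For a single-pole low-pass, the −3 dB point is at the pole: ω = 1.38 rad/sec.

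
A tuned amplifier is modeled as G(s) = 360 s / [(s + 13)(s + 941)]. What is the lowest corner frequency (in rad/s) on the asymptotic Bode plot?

Break frequencies occur at each pole and zero magnitude: 13 rad/s, 941 rad/s.
The lowest is 13 rad/s.

13 rad/s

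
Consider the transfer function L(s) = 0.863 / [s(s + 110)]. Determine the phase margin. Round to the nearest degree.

90°

Gain crossover: |L(jω)| = 1 at ω ≈ 0.00785 rad/sec.
∠L(j0.00785) = −90° − arctan(0.00785/110) ≈ -90.00°
PM = 180° + (-90.00°) = 90.00°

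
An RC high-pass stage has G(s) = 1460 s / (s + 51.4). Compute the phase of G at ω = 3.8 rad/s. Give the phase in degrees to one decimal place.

∠(j3.8) = 90.00°
∠(j3.8 + 51.4) = arctan(3.8/51.4) = 4.23°
∠G(j3.8) = 90.00° − 4.23° = 85.77°

85.8°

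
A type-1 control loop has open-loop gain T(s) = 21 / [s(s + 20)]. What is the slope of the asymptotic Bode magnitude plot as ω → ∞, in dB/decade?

With 0 zeros and 2 poles, the high-frequency asymptotic slope is 20 × (0 − 2) = -40 dB/decade.

-40 dB/decade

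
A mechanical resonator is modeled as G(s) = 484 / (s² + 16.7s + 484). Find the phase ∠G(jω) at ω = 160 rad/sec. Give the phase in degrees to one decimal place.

∠[(j160)² + 16.7(j160) + 484] = ∠[-25116 + j2672] = 173.93°
∠G(j160) = −173.93° = -173.93°

-173.9 deg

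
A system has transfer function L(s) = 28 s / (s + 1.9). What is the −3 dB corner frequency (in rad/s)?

1.9 rad/s

For a single-pole high-pass, the −3 dB point is at the pole: ω = 1.9 rad/s.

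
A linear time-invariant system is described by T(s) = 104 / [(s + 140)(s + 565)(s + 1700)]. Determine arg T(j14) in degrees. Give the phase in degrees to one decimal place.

∠(j14 + 140) = arctan(14/140) = 5.71°
∠(j14 + 565) = arctan(14/565) = 1.42°
∠(j14 + 1700) = arctan(14/1700) = 0.47°
∠T(j14) = − (5.71° + 1.42° + 0.47°) = -7.60°

-7.6°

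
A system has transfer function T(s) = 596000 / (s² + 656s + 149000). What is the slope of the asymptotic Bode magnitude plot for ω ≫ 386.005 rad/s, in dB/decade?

With 0 zeros and 2 poles, the high-frequency asymptotic slope is 20 × (0 − 2) = -40 dB/decade.

-40 dB/decade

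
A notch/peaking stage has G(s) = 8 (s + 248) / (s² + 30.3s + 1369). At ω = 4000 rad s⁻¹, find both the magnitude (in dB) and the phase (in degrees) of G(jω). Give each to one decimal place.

|G| = -54.0 dB, ∠G = -93.1°

|j4000 + 248| = √(4000² + 248²) = 4008
|(j4000)² + 30.3(j4000) + 1369| = |-1.5999e+07 + j1.212e+05| = 1.6e+07
|G(j4000)| = 8 × 4008 / 1.6e+07 = 0.002004
20 log₁₀(0.002004) = -53.96 dB
∠(j4000 + 248) = arctan(4000/248) = 86.45°
∠[(j4000)² + 30.3(j4000) + 1369] = ∠[-1.5999e+07 + j1.212e+05] = 179.57°
∠G(j4000) = 86.45° − 179.57° = -93.11°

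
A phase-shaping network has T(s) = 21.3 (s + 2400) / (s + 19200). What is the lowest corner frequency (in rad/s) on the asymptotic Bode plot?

Break frequencies occur at each pole and zero magnitude: 2400 rad/s, 19200 rad/s.
The lowest is 2400 rad/s.

2400 rad/s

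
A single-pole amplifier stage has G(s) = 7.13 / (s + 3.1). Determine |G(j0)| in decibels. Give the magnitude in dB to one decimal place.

G(0) = 7.13 / 3.1 = 2.3
20 log₁₀(2.3) = 7.23 dB

7.2 dB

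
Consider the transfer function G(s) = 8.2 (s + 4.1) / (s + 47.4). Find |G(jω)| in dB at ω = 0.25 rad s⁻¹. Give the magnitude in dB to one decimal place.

|j0.25 + 4.1| = √(0.25² + 4.1²) = 4.108
|j0.25 + 47.4| = √(0.25² + 47.4²) = 47.4
|G(j0.25)| = 8.2 × 4.108 / 47.4 = 0.71059
20 log₁₀(0.71059) = -2.97 dB

-3.0 dB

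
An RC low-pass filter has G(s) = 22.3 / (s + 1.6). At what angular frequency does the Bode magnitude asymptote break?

1.6 rad/s

The single real pole at s = −1.6 gives a corner at ω = 1.6 rad/s.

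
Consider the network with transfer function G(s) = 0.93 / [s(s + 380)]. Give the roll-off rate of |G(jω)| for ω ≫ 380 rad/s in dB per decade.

With 0 zeros and 2 poles, the high-frequency asymptotic slope is 20 × (0 − 2) = -40 dB/decade.

-40 dB/decade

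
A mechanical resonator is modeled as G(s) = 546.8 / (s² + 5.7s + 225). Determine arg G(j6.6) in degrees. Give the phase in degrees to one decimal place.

-11.7°

∠[(j6.6)² + 5.7(j6.6) + 225] = ∠[181.44 + j37.62] = 11.71°
∠G(j6.6) = −11.71° = -11.71°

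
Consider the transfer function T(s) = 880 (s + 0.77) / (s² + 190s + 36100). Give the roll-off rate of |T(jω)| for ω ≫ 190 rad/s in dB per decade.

-20 dB/decade

With 1 zero and 2 poles, the high-frequency asymptotic slope is 20 × (1 − 2) = -20 dB/decade.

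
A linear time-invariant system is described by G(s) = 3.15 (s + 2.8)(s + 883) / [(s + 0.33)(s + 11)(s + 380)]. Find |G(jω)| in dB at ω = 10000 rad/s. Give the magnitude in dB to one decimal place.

|j10000 + 2.8| = √(10000² + 2.8²) = 1e+04
|j10000 + 883| = √(10000² + 883²) = 1.004e+04
|j10000 + 0.33| = √(10000² + 0.33²) = 1e+04
|j10000 + 11| = √(10000² + 11²) = 1e+04
|j10000 + 380| = √(10000² + 380²) = 1.001e+04
|G(j10000)| = 3.15 × 1e+04 × 1.004e+04 / (1e+04 × 1e+04 × 1.001e+04) = 0.000316
20 log₁₀(0.000316) = -70.01 dB

-70.0 dB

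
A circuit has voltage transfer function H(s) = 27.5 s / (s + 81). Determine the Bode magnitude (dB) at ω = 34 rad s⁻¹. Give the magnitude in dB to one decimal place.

20.5 dB

|j34| = 34
|j34 + 81| = √(34² + 81²) = 87.85
|H(j34)| = 27.5 × 34 / 87.85 = 10.644
20 log₁₀(10.644) = 20.54 dB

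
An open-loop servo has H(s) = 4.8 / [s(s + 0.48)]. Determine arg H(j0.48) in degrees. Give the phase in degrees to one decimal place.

∠(j0.48 + 0.48) = arctan(0.48/0.48) = 45.00°
∠(j0.48) = 90.00°
∠H(j0.48) = − (45.00° + 90.00°) = -135.00°

-135.0°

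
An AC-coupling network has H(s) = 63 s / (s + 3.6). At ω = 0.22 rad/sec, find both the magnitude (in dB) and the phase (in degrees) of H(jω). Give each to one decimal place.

|H| = 11.7 dB, ∠H = 86.5°

|j0.22| = 0.22
|j0.22 + 3.6| = √(0.22² + 3.6²) = 3.607
|H(j0.22)| = 63 × 0.22 / 3.607 = 3.8428
20 log₁₀(3.8428) = 11.69 dB
∠(j0.22) = 90.00°
∠(j0.22 + 3.6) = arctan(0.22/3.6) = 3.50°
∠H(j0.22) = 90.00° − 3.50° = 86.50°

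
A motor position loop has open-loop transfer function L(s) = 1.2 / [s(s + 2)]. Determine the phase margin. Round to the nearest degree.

Gain crossover: |L(jω)| = 1 at ω ≈ 0.577 rad/s.
∠L(j0.577) = −90° − arctan(0.577/2) ≈ -106.08°
PM = 180° + (-106.08°) = 73.92°

74°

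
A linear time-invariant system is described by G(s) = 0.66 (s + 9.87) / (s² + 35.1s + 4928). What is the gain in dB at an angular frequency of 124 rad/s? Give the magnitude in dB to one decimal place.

-42.8 dB

|j124 + 9.87| = √(124² + 9.87²) = 124.4
|(j124)² + 35.1(j124) + 4928| = |-10448 + j4352.4| = 1.132e+04
|G(j124)| = 0.66 × 124.4 / 1.132e+04 = 0.0072536
20 log₁₀(0.0072536) = -42.79 dB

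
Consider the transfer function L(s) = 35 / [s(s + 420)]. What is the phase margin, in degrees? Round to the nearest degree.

90°

Gain crossover: |L(jω)| = 1 at ω ≈ 0.0833 rad/s.
∠L(j0.0833) = −90° − arctan(0.0833/420) ≈ -90.01°
PM = 180° + (-90.01°) = 89.99°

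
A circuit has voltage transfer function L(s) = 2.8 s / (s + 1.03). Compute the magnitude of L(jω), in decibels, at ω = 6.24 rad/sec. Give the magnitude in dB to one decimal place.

8.8 dB

|j6.24| = 6.24
|j6.24 + 1.03| = √(6.24² + 1.03²) = 6.324
|L(j6.24)| = 2.8 × 6.24 / 6.324 = 2.7626
20 log₁₀(2.7626) = 8.83 dB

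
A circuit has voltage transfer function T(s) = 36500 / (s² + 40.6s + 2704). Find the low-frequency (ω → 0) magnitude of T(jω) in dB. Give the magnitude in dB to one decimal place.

22.6 dB

T(0) = 36500 / 2704 = 13.499
20 log₁₀(13.499) = 22.61 dB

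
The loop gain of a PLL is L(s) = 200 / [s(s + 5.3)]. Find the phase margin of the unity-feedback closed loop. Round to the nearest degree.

21°

Gain crossover: |L(jω)| = 1 at ω ≈ 13.7 rad/s.
∠L(j13.7) = −90° − arctan(13.7/5.3) ≈ -158.79°
PM = 180° + (-158.79°) = 21.21°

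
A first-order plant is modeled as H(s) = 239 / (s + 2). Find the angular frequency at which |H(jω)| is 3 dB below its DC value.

2 rad/sec

For a single-pole low-pass, the −3 dB point is at the pole: ω = 2 rad/sec.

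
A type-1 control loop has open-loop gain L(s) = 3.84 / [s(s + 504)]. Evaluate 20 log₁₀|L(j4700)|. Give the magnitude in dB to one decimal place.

|j4700 + 504| = √(4700² + 504²) = 4727
|j4700| = 4700
|L(j4700)| = 3.84 / (4727 × 4700) = 1.7284e-07
20 log₁₀(1.7284e-07) = -135.25 dB

-135.2 dB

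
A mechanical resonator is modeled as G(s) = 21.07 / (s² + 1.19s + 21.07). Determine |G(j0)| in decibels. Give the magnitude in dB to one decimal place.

0.0 dB

G(0) = 21.07 / 21.07 = 1
20 log₁₀(1) = 0.00 dB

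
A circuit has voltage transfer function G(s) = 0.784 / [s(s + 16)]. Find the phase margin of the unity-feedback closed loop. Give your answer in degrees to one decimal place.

Gain crossover: |G(jω)| = 1 at ω ≈ 0.049 rad s⁻¹.
∠G(j0.049) = −90° − arctan(0.049/16) ≈ -90.18°
PM = 180° + (-90.18°) = 89.82°

89.8°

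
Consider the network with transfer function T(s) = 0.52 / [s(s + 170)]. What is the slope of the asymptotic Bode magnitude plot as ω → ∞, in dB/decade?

-40 dB/decade

With 0 zeros and 2 poles, the high-frequency asymptotic slope is 20 × (0 − 2) = -40 dB/decade.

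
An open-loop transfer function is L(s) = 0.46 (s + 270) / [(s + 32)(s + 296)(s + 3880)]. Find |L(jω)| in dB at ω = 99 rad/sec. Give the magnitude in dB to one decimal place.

-119.6 dB

|j99 + 270| = √(99² + 270²) = 287.6
|j99 + 32| = √(99² + 32²) = 104
|j99 + 296| = √(99² + 296²) = 312.1
|j99 + 3880| = √(99² + 3880²) = 3881
|L(j99)| = 0.46 × 287.6 / (104 × 312.1 × 3881) = 1.0496e-06
20 log₁₀(1.0496e-06) = -119.58 dB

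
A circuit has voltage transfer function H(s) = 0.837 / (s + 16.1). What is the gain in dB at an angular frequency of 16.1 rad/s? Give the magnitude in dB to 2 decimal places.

|j16.1 + 16.1| = √(16.1² + 16.1²) = 22.77
|H(j16.1)| = 0.837 / 22.77 = 0.036761
20 log₁₀(0.036761) = -28.692 dB

-28.69 dB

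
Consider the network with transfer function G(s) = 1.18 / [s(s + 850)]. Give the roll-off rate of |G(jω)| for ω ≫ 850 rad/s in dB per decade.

With 0 zeros and 2 poles, the high-frequency asymptotic slope is 20 × (0 − 2) = -40 dB/decade.

-40 dB/decade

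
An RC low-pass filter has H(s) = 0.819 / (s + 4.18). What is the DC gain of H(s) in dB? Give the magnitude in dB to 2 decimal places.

H(0) = 0.819 / 4.18 = 0.19593
20 log₁₀(0.19593) = -14.158 dB

-14.16 dB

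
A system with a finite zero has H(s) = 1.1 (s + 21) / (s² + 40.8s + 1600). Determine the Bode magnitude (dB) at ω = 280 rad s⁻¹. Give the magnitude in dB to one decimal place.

|j280 + 21| = √(280² + 21²) = 280.8
|(j280)² + 40.8(j280) + 1600| = |-76800 + j11424| = 7.765e+04
|H(j280)| = 1.1 × 280.8 / 7.765e+04 = 0.0039779
20 log₁₀(0.0039779) = -48.01 dB

-48.0 dB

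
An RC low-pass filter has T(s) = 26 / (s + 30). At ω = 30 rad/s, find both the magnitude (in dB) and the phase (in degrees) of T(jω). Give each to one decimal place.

|T| = -4.3 dB, ∠T = -45.0°

|j30 + 30| = √(30² + 30²) = 42.43
|T(j30)| = 26 / 42.43 = 0.61283
20 log₁₀(0.61283) = -4.25 dB
∠(j30 + 30) = arctan(30/30) = 45.00°
∠T(j30) = −45.00° = -45.00°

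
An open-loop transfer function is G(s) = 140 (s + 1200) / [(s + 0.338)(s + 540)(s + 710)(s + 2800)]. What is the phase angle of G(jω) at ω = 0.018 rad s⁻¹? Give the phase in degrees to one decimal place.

-3.1°

∠(j0.018 + 1200) = arctan(0.018/1200) = 0.00°
∠(j0.018 + 0.338) = arctan(0.018/0.338) = 3.05°
∠(j0.018 + 540) = arctan(0.018/540) = 0.00°
∠(j0.018 + 710) = arctan(0.018/710) = 0.00°
∠(j0.018 + 2800) = arctan(0.018/2800) = 0.00°
∠G(j0.018) = 0.00° − (3.05° + 0.00° + 0.00° + 0.00°) = -3.05°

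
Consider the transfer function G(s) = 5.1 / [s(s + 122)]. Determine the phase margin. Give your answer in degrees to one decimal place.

Gain crossover: |G(jω)| = 1 at ω ≈ 0.0418 rad/s.
∠G(j0.0418) = −90° − arctan(0.0418/122) ≈ -90.02°
PM = 180° + (-90.02°) = 89.98°

90.0°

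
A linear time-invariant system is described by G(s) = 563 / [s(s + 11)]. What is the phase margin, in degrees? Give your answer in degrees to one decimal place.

Gain crossover: |G(jω)| = 1 at ω ≈ 22.5 rad/sec.
∠G(j22.5) = −90° − arctan(22.5/11) ≈ -153.94°
PM = 180° + (-153.94°) = 26.06°

26.1°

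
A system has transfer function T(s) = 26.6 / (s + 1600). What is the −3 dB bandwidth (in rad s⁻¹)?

1600 rad s⁻¹

For a single-pole low-pass, the −3 dB point is at the pole: ω = 1600 rad s⁻¹.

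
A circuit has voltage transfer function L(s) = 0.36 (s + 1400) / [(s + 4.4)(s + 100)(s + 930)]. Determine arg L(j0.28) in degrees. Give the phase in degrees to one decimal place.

-3.8°

∠(j0.28 + 1400) = arctan(0.28/1400) = 0.01°
∠(j0.28 + 4.4) = arctan(0.28/4.4) = 3.64°
∠(j0.28 + 100) = arctan(0.28/100) = 0.16°
∠(j0.28 + 930) = arctan(0.28/930) = 0.02°
∠L(j0.28) = 0.01° − (3.64° + 0.16° + 0.02°) = -3.81°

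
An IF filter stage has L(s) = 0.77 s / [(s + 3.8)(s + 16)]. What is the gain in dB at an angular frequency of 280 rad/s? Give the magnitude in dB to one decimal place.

-51.2 dB

|j280| = 280
|j280 + 3.8| = √(280² + 3.8²) = 280
|j280 + 16| = √(280² + 16²) = 280.5
|L(j280)| = 0.77 × 280 / (280 × 280.5) = 0.0027453
20 log₁₀(0.0027453) = -51.23 dB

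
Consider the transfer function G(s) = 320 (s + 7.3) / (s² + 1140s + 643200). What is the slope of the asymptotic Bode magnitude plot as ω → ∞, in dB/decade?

-20 dB/decade

With 1 zero and 2 poles, the high-frequency asymptotic slope is 20 × (1 − 2) = -20 dB/decade.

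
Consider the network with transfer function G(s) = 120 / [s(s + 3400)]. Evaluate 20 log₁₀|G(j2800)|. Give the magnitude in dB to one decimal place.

|j2800 + 3400| = √(2800² + 3400²) = 4405
|j2800| = 2800
|G(j2800)| = 120 / (4405 × 2800) = 9.7302e-06
20 log₁₀(9.7302e-06) = -100.24 dB

-100.2 dB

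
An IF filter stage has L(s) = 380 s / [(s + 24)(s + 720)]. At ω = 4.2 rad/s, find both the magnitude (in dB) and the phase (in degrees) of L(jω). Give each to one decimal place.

|j4.2| = 4.2
|j4.2 + 24| = √(4.2² + 24²) = 24.36
|j4.2 + 720| = √(4.2² + 720²) = 720
|L(j4.2)| = 380 × 4.2 / (24.36 × 720) = 0.090977
20 log₁₀(0.090977) = -20.82 dB
∠(j4.2) = 90.00°
∠(j4.2 + 24) = arctan(4.2/24) = 9.93°
∠(j4.2 + 720) = arctan(4.2/720) = 0.33°
∠L(j4.2) = 90.00° − (9.93° + 0.33°) = 79.74°

|L| = -20.8 dB, ∠L = 79.7°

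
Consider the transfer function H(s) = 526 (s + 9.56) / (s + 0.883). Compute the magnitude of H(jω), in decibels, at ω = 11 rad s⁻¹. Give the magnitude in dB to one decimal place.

|j11 + 9.56| = √(11² + 9.56²) = 14.57
|j11 + 0.883| = √(11² + 0.883²) = 11.04
|H(j11)| = 526 × 14.57 / 11.04 = 694.65
20 log₁₀(694.65) = 56.84 dB

56.8 dB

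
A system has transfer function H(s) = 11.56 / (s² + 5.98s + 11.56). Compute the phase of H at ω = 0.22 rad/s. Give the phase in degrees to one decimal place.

-6.5 deg

∠[(j0.22)² + 5.98(j0.22) + 11.56] = ∠[11.512 + j1.3156] = 6.52°
∠H(j0.22) = −6.52° = -6.52°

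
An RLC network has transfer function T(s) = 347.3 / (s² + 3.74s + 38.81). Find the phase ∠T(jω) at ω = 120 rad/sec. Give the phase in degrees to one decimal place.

-178.2 deg

∠[(j120)² + 3.74(j120) + 38.81] = ∠[-14361 + j448.8] = 178.21°
∠T(j120) = −178.21° = -178.21°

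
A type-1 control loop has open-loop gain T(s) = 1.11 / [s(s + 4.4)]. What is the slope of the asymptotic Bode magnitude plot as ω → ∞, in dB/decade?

-40 dB/decade

With 0 zeros and 2 poles, the high-frequency asymptotic slope is 20 × (0 − 2) = -40 dB/decade.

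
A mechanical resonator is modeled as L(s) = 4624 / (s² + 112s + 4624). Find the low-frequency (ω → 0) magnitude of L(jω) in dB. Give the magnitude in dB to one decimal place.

0.0 dB

L(0) = 4624 / 4624 = 1
20 log₁₀(1) = 0.00 dB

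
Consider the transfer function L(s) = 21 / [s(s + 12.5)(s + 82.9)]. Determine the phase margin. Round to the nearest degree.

Gain crossover: |L(jω)| = 1 at ω ≈ 0.0203 rad/s.
∠L(j0.0203) = −90° − arctan(0.0203/12.5) − arctan(0.0203/82.9) ≈ -90.11°
PM = 180° + (-90.11°) = 89.89°

90 deg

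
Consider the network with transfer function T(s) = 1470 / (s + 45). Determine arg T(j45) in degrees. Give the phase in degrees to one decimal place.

-45.0°

∠(j45 + 45) = arctan(45/45) = 45.00°
∠T(j45) = −45.00° = -45.00°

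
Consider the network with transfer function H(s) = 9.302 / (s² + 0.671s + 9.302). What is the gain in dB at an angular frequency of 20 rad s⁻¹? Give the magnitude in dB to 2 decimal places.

|(j20)² + 0.671(j20) + 9.302| = |-390.7 + j13.42| = 390.9
|H(j20)| = 9.302 / 390.9 = 0.023795
20 log₁₀(0.023795) = -32.470 dB

-32.47 dB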